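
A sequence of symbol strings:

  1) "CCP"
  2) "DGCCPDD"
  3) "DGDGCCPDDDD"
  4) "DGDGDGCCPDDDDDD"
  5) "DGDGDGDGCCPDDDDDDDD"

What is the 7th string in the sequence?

DGDGDGDGDGDGCCPDDDDDDDDDDDD

Every step adds DG to the front and DD to the end of the previous string.
From DGDGDGDGCCPDDDDDDDD, 2 further steps: DGDGDGDGCCPDDDDDDDD → DGDGDGDGDGCCPDDDDDDDDDD → (answer).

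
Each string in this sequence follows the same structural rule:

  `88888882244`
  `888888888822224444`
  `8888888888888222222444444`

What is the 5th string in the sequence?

Each string has the form 8^{3n+1} 2^{2n-2} 4^{2n-2}, where the shown terms are n = 2, 3, 4.
At n = 6 the blocks have lengths 19, 10, 10.

888888888888888888822222222224444444444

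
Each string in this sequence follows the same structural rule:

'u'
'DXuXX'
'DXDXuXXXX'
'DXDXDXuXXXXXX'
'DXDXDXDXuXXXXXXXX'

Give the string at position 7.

DXDXDXDXDXDXuXXXXXXXXXXXX

Each term wraps the previous one in DX on the left and XX on the right.
From DXDXDXDXuXXXXXXXX, 2 further steps: DXDXDXDXuXXXXXXXX → DXDXDXDXDXuXXXXXXXXXX → (answer).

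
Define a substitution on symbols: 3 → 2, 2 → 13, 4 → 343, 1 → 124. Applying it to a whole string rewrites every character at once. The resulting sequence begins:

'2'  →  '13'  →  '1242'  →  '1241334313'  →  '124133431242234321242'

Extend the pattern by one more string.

1241334312422343212413343131323432131241334313

φ(124133431242234321242) expands symbol-by-symbol to 124 13 343 124 2 2 343 2 124 13 343 13 13 2 343 2 13 124 13 343 13; joining the 21 pieces gives the next term.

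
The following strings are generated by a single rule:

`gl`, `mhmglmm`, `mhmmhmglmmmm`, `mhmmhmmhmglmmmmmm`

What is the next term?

s(k+1) = mhm·s(k)·mm, so each term gains mhm as a prefix and mm as a suffix.
Applying this once more to mhmmhmmhmglmmmmmm:

mhmmhmmhmmhmglmmmmmmmm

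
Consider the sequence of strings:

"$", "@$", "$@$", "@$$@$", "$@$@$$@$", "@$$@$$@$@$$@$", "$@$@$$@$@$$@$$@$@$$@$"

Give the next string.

@$$@$$@$@$$@$$@$@$$@$@$$@$$@$@$$@$

Each term (from the third on) is the two preceding terms concatenated in order: term 3 = $·@$ = $@$.
Continuing: @$$@$$@$@$$@$ · $@$@$$@$@$$@$$@$@$$@$ gives term 8.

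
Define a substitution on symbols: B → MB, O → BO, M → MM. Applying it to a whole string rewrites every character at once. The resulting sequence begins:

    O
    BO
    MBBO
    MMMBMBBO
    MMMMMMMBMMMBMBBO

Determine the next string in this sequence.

Rewriting the 16 symbols of MMMMMMMBMMMBMBBO one by one yields MM MM MM MM MM MM MM MB MM MM MM MB MM MB MB BO; concatenated:

MMMMMMMMMMMMMMMBMMMMMMMBMMMBMBBO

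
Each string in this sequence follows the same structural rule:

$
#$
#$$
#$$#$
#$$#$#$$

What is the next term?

#$$#$#$$#$$#$

Each term (from the third on) is the previous term followed by the one before it: term 3 = #$·$ = #$$.
So term 6 is #$$#$#$$·#$$#$.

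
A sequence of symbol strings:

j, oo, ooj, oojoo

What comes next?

Each term (from the third on) is the previous term followed by the one before it: term 3 = oo·j = ooj.
Continuing: oojoo · ooj gives term 5.

oojooooj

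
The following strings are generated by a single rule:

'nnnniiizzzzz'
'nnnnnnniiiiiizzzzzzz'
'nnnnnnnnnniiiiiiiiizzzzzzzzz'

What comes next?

Term n consists of 3n+1 n's, followed by 3n i's, followed by 2n+3 z's (n = 1, 2, …).
At n = 4 the blocks have lengths 13, 12, 11.

nnnnnnnnnnnnniiiiiiiiiiiizzzzzzzzzzz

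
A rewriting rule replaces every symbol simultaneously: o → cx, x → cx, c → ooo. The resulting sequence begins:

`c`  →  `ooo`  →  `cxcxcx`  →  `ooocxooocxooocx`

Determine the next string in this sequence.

φ(ooocxooocxooocx) expands symbol-by-symbol to cx cx cx ooo cx cx cx cx ooo cx cx cx cx ooo cx; joining the 15 pieces gives the next term.

cxcxcxooocxcxcxcxooocxcxcxcxooocx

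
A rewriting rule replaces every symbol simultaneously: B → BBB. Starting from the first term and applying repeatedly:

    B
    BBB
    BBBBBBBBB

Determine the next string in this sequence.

BBBBBBBBBBBBBBBBBBBBBBBBBBB

Expanding BBBBBBBBB: B→BBB, B→BBB, B→BBB, B→BBB, B→BBB, B→BBB, B→BBB, B→BBB, B→BBB. Concatenated: BBB BBB BBB BBB BBB BBB BBB BBB BBB.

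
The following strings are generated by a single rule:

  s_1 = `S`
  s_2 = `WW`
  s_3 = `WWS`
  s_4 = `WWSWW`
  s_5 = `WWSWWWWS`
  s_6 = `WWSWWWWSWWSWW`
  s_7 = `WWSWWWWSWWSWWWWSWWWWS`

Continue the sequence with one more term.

From term 3 onward, concatenate the last term with the second-to-last: WW·S = WWS, WWS·WW = WWSWW, …
So term 8 is WWSWWWWSWWSWWWWSWWWWS·WWSWWWWSWWSWW.

WWSWWWWSWWSWWWWSWWWWSWWSWWWWSWWSWW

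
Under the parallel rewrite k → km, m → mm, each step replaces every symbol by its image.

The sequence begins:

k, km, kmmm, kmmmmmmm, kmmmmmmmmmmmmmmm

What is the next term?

Applying the rule to each of the 16 symbols of kmmmmmmmmmmmmmmm gives the pieces km mm mm mm mm mm mm mm mm mm mm mm mm mm mm mm, which concatenate to the answer.

kmmmmmmmmmmmmmmmmmmmmmmmmmmmmmmm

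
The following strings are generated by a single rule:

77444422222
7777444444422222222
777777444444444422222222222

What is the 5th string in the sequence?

7777777777444444444444444422222222222222222

The n-th term is 2n 7's then 3n+1 4's then 3n+2 2's (n = 1, 2, …).
Setting n = 5 gives 10, 16, 17 characters in each block.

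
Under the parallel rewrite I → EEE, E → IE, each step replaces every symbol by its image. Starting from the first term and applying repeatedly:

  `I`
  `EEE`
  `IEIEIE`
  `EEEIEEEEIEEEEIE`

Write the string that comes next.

Applying the rule to each of the 15 symbols of EEEIEEEEIEEEEIE gives the pieces IE IE IE EEE IE IE IE IE EEE IE IE IE IE EEE IE, which concatenate to the answer.

IEIEIEEEEIEIEIEIEEEEIEIEIEIEEEEIE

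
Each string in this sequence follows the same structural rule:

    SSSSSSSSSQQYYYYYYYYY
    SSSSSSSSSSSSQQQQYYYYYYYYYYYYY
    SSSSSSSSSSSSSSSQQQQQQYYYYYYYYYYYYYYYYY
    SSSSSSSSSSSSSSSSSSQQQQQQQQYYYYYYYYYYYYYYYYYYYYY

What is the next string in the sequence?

SSSSSSSSSSSSSSSSSSSSSQQQQQQQQQQYYYYYYYYYYYYYYYYYYYYYYYYY

Each string has the form S^{3n+3} Q^{2n-2} Y^{4n+1}, where the shown terms are n = 2, 3, 4, 5.
Setting n = 6 gives 21, 10, 25 characters in each block.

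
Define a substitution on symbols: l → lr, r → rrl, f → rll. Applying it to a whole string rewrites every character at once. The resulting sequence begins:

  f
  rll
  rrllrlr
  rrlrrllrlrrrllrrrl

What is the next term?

rrlrrllrrrlrrllrlrrrllrrrlrrlrrllrlrrrlrrlrrllr

Applying the rule to each of the 18 symbols of rrlrrllrlrrrllrrrl gives the pieces rrl rrl lr rrl rrl lr lr rrl lr rrl rrl rrl lr lr rrl rrl rrl lr, which concatenate to the answer.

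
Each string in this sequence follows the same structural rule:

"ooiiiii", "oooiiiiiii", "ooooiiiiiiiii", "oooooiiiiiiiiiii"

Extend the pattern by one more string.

Reading off run lengths: o runs 2, 3, 4, 5; i runs 5, 7, 9, 11 — each is linear in n, where the shown terms are n = 2, 3, 4, 5.
For the next term, n = 6, so the run lengths are 6, 13.

ooooooiiiiiiiiiiiii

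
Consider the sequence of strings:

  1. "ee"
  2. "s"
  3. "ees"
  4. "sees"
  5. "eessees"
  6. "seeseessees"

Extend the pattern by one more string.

eesseesseeseessees

This is a Fibonacci-style word recurrence s(k) = s(k−2)·s(k−1): e.g. ee·s = ees.
So term 7 is eessees·seeseessees.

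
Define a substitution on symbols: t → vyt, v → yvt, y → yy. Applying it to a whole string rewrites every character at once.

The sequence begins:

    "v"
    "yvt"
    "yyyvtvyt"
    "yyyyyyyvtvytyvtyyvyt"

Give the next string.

Rewriting the 20 symbols of yyyyyyyvtvytyvtyyvyt one by one yields yy yy yy yy yy yy yy yvt vyt yvt yy vyt yy yvt vyt yy yy yvt yy vyt; concatenated:

yyyyyyyyyyyyyyyvtvytyvtyyvytyyyvtvytyyyyyvtyyvyt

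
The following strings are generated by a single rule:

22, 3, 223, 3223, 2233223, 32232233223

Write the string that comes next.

223322332232233223

Each term (from the third on) is the two preceding terms concatenated in order: term 3 = 22·3 = 223.
So term 7 is 2233223·32232233223.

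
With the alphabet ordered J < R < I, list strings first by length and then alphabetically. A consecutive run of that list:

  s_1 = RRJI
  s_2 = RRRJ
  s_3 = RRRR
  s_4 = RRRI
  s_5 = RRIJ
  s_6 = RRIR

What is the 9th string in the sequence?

RIJR

Continuing the enumeration 3 steps past RRIR: RRIR → RRII → RIJJ → (answer).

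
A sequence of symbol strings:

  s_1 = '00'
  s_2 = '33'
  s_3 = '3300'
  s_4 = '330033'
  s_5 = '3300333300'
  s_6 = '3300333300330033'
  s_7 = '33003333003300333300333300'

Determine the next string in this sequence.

This is a Fibonacci-style word recurrence s(k) = s(k−1)·s(k−2): e.g. 33·00 = 3300.
So term 8 is 33003333003300333300333300·3300333300330033.

330033330033003333003333003300333300330033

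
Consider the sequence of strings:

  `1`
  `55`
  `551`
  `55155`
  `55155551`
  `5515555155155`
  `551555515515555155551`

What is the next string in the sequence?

5515555155155551555515515555155155

From term 3 onward, concatenate the last term with the second-to-last: 55·1 = 551, 551·55 = 55155, …
Continuing: 551555515515555155551 · 5515555155155 gives term 8.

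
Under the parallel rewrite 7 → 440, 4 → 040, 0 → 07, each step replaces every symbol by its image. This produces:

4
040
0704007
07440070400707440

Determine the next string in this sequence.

φ(07440070400707440) expands symbol-by-symbol to 07 440 040 040 07 07 440 07 040 07 07 440 07 440 040 040 07; joining the 17 pieces gives the next term.

0744004004007074400704007074400744004004007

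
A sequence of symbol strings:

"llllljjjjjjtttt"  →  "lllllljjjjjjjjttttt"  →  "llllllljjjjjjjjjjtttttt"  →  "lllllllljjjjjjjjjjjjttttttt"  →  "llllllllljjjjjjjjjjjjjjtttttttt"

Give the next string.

The n-th term is n+2 l's then 2n j's then n+1 t's, where the shown terms are n = 3, 4, 5, 6, 7.
Setting n = 8 gives 10, 16, 9 characters in each block.

lllllllllljjjjjjjjjjjjjjjjttttttttt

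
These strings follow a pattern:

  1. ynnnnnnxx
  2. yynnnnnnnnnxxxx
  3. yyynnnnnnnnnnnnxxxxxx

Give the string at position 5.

yyyyynnnnnnnnnnnnnnnnnnxxxxxxxxxx

The n-th term is n y's then 3n+3 n's then 2n x's (n = 1, 2, …).
Setting n = 5 gives 5, 18, 10 characters in each block.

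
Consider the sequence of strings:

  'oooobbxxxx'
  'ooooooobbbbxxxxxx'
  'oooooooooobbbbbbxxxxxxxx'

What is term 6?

ooooooooooooooooooobbbbbbbbbbbbxxxxxxxxxxxxxx

Each string has the form o^{3n+1} b^{2n} x^{2n+2} (n = 1, 2, …).
For term 6, n = 6, so the run lengths are 19, 12, 14.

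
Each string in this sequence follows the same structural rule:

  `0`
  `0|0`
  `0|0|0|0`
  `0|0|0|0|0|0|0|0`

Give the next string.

0|0|0|0|0|0|0|0|0|0|0|0|0|0|0|0

s(k+1) = s(k)·|·s(k) — each term doubles the last with '|' between the halves.
One more doubling of 0|0|0|0|0|0|0|0 gives the answer.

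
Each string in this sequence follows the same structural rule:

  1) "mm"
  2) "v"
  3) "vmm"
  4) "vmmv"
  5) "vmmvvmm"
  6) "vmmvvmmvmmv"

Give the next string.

vmmvvmmvmmvvmmvvmm

From term 3 onward, concatenate the last term with the second-to-last: v·mm = vmm, vmm·v = vmmv, …
The next term joins vmmvvmmvmmv and vmmvvmm.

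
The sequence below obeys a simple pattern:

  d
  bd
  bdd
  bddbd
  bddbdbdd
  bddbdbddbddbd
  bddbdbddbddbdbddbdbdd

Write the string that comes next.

Each term (from the third on) is the previous term followed by the one before it: term 3 = bd·d = bdd.
Continuing: bddbdbddbddbdbddbdbdd · bddbdbddbddbd gives term 8.

bddbdbddbddbdbddbdbddbddbdbddbddbd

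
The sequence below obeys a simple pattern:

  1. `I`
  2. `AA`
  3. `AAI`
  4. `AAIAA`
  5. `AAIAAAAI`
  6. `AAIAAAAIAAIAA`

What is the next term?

Each term (from the third on) is the previous term followed by the one before it: term 3 = AA·I = AAI.
So term 7 is AAIAAAAIAAIAA·AAIAAAAI.

AAIAAAAIAAIAAAAIAAAAI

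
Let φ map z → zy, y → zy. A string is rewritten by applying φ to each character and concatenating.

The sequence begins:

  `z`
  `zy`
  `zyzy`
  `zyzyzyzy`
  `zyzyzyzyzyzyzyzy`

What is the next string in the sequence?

zyzyzyzyzyzyzyzyzyzyzyzyzyzyzyzy

φ(zyzyzyzyzyzyzyzy) expands symbol-by-symbol to zy zy zy zy zy zy zy zy zy zy zy zy zy zy zy zy; joining the 16 pieces gives the next term.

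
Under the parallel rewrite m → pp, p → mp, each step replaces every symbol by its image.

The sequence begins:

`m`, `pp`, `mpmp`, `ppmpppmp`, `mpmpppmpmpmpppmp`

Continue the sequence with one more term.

Replace each of the 16 characters of mpmpppmpmpmpppmp in place — pp mp pp mp mp mp pp mp pp mp pp mp mp mp pp mp — and concatenate.

ppmpppmpmpmpppmpppmpppmpmpmpppmp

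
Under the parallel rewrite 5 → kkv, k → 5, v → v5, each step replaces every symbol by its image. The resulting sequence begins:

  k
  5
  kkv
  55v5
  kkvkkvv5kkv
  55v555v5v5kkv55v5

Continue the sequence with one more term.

Applying the rule to each of the 17 symbols of 55v555v5v5kkv55v5 gives the pieces kkv kkv v5 kkv kkv kkv v5 kkv v5 kkv 5 5 v5 kkv kkv v5 kkv, which concatenate to the answer.

kkvkkvv5kkvkkvkkvv5kkvv5kkv55v5kkvkkvv5kkv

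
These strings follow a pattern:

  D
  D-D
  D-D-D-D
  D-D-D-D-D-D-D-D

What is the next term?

Every step duplicates the string with '-' between the halves.
So the next term is two copies of D-D-D-D-D-D-D-D with '-' between the halves.

D-D-D-D-D-D-D-D-D-D-D-D-D-D-D-D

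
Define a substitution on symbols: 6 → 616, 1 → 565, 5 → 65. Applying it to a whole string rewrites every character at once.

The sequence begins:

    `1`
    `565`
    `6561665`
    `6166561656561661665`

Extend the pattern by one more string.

Applying the rule to each of the 19 symbols of 6166561656561661665 gives the pieces 616 565 616 616 65 616 565 616 65 616 65 616 565 616 616 565 616 616 65, which concatenate to the answer.

61656561661665616565616656166561656561661656561661665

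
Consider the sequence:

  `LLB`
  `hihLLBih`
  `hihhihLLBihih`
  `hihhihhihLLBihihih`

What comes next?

Every step adds hih to the front and ih to the end of the previous string.
So the next term is hih·hihhihhihLLBihihih·ih.

hihhihhihhihLLBihihihih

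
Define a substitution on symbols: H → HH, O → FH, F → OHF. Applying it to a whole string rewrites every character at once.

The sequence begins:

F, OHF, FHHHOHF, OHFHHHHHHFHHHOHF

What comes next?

Applying the rule to each of the 16 symbols of OHFHHHHHHFHHHOHF gives the pieces FH HH OHF HH HH HH HH HH HH OHF HH HH HH FH HH OHF, which concatenate to the answer.

FHHHOHFHHHHHHHHHHHHOHFHHHHHHFHHHOHF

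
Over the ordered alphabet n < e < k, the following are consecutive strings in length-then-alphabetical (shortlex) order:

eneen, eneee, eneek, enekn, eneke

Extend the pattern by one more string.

Find the rightmost character of eneke below k, bump it to the next letter, and reset everything to its right to n.

enekk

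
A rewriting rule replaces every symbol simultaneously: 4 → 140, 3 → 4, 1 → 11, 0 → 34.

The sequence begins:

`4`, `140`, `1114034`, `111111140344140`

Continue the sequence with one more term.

111111111111111403441401401114034

Applying the rule to each of the 15 symbols of 111111140344140 gives the pieces 11 11 11 11 11 11 11 140 34 4 140 140 11 140 34, which concatenate to the answer.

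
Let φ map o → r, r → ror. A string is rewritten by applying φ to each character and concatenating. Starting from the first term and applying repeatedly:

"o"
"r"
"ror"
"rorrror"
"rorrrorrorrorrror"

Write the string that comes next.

rorrrorrorrorrrorrorrrorrorrrorrorrorrror

φ(rorrrorrorrorrror) expands symbol-by-symbol to ror r ror ror ror r ror ror r ror ror r ror ror ror r ror; joining the 17 pieces gives the next term.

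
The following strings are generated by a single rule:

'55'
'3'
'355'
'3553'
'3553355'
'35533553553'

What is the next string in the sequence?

Each term (from the third on) is the previous term followed by the one before it: term 3 = 3·55 = 355.
So term 7 is 35533553553·3553355.

355335535533553355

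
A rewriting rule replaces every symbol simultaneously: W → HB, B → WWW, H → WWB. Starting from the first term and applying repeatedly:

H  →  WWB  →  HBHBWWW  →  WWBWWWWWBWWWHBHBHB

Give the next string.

Replace each of the 18 characters of WWBWWWWWBWWWHBHBHB in place — HB HB WWW HB HB HB HB HB WWW HB HB HB WWB WWW WWB WWW WWB WWW — and concatenate.

HBHBWWWHBHBHBHBHBWWWHBHBHBWWBWWWWWBWWWWWBWWW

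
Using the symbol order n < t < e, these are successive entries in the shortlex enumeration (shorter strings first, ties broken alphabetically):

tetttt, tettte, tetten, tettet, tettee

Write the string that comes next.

tetenn

Treat tettee as a base-3 numeral over the given alphabet and add one, carrying through any trailing e's.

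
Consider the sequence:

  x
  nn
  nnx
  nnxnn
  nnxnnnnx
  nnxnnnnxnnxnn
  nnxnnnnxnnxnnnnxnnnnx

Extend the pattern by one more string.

This is a Fibonacci-style word recurrence s(k) = s(k−1)·s(k−2): e.g. nn·x = nnx.
Continuing: nnxnnnnxnnxnnnnxnnnnx · nnxnnnnxnnxnn gives term 8.

nnxnnnnxnnxnnnnxnnnnxnnxnnnnxnnxnn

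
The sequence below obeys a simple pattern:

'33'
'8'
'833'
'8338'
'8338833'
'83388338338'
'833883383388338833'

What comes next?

83388338338833883383388338338

Each term (from the third on) is the previous term followed by the one before it: term 3 = 8·33 = 833.
So term 8 is 833883383388338833·83388338338.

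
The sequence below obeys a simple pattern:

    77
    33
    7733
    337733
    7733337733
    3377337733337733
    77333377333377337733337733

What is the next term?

From term 3 onward, concatenate the second-to-last term with the last: 77·33 = 7733, 33·7733 = 337733, …
The next term joins 3377337733337733 and 77333377333377337733337733.

337733773333773377333377333377337733337733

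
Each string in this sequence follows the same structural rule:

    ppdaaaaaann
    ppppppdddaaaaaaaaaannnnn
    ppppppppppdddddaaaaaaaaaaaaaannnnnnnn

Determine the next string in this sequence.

ppppppppppppppdddddddaaaaaaaaaaaaaaaaaannnnnnnnnnn

Reading off run lengths: p runs 2, 6, 10; d runs 1, 3, 5; a runs 6, 10, 14; n runs 2, 5, 8 — each is linear in n (n = 1, 2, …).
Setting n = 4 gives 14, 7, 18, 11 characters in each block.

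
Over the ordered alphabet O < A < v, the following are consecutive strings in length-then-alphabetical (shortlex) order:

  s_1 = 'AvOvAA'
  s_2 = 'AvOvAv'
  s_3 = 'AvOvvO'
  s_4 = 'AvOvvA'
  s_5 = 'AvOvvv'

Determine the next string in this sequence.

Treat AvOvvv as a base-3 numeral over the given alphabet and add one, carrying through any trailing v's.

AvAOOO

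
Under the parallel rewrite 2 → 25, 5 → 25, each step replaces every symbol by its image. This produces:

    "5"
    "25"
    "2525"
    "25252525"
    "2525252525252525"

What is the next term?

φ(2525252525252525) expands symbol-by-symbol to 25 25 25 25 25 25 25 25 25 25 25 25 25 25 25 25; joining the 16 pieces gives the next term.

25252525252525252525252525252525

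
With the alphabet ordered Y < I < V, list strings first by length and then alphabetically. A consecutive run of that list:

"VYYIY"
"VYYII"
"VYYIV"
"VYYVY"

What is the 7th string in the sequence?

VYIYY

Continuing the enumeration 3 steps past VYYVY: VYYVY → VYYVI → VYYVV → (answer).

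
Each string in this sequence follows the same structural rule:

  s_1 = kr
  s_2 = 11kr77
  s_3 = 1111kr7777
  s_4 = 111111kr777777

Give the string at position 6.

1111111111kr7777777777

Each term wraps the previous one in 11 on the left and 77 on the right.
From 111111kr777777, 2 further steps: 111111kr777777 → 11111111kr77777777 → (answer).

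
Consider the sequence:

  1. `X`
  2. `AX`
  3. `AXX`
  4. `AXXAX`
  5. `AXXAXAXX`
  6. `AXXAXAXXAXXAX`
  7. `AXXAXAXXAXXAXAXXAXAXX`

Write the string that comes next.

From term 3 onward, concatenate the last term with the second-to-last: AX·X = AXX, AXX·AX = AXXAX, …
Continuing: AXXAXAXXAXXAXAXXAXAXX · AXXAXAXXAXXAX gives term 8.

AXXAXAXXAXXAXAXXAXAXXAXXAXAXXAXXAX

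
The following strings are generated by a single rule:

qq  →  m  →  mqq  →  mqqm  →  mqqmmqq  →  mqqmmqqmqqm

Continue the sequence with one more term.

This is a Fibonacci-style word recurrence s(k) = s(k−1)·s(k−2): e.g. m·qq = mqq.
So term 7 is mqqmmqqmqqm·mqqmmqq.

mqqmmqqmqqmmqqmmqq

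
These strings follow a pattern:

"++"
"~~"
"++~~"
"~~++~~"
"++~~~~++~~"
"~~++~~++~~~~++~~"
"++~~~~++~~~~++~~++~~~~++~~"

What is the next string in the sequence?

~~++~~++~~~~++~~++~~~~++~~~~++~~++~~~~++~~

From term 3 onward, concatenate the second-to-last term with the last: ++·~~ = ++~~, ~~·++~~ = ~~++~~, …
Continuing: ~~++~~++~~~~++~~ · ++~~~~++~~~~++~~++~~~~++~~ gives term 8.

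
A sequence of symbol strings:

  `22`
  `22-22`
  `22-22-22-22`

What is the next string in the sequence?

22-22-22-22-22-22-22-22

Each string is two copies of the previous one joined by '-'.
So the next term is two copies of 22-22-22-22 with '-' between the halves.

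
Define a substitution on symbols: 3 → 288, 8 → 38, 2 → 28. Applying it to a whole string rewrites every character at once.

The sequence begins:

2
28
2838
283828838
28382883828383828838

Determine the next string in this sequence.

Rewriting the 20 symbols of 28382883828383828838 one by one yields 28 38 288 38 28 38 38 288 38 28 38 288 38 288 38 28 38 38 288 38; concatenated:

283828838283838288382838288382883828383828838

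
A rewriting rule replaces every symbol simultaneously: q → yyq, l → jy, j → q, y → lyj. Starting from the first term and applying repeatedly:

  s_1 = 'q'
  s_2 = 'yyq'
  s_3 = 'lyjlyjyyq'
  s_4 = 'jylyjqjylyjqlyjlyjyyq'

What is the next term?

qlyjjylyjqyyqqlyjjylyjqyyqjylyjqjylyjqlyjlyjyyq

Replace each of the 21 characters of jylyjqjylyjqlyjlyjyyq in place — q lyj jy lyj q yyq q lyj jy lyj q yyq jy lyj q jy lyj q lyj lyj yyq — and concatenate.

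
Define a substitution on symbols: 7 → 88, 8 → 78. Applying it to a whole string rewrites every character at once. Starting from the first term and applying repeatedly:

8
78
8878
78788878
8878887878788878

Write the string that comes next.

Replace each of the 16 characters of 8878887878788878 in place — 78 78 88 78 78 78 88 78 88 78 88 78 78 78 88 78 — and concatenate.

78788878787888788878887878788878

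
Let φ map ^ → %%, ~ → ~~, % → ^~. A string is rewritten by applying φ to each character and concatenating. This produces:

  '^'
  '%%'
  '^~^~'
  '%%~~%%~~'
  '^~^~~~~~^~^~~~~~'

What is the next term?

%%~~%%~~~~~~~~~~%%~~%%~~~~~~~~~~

φ(^~^~~~~~^~^~~~~~) expands symbol-by-symbol to %% ~~ %% ~~ ~~ ~~ ~~ ~~ %% ~~ %% ~~ ~~ ~~ ~~ ~~; joining the 16 pieces gives the next term.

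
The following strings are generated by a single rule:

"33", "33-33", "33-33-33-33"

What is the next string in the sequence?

33-33-33-33-33-33-33-33

Each string is two copies of the previous one joined by '-'.
So the next term is two copies of 33-33-33-33 with '-' between the halves.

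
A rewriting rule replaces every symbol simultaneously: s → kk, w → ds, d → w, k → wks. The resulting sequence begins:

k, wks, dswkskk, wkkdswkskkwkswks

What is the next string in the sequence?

Replace each of the 16 characters of wkkdswkskkwkswks in place — ds wks wks w kk ds wks kk wks wks ds wks kk ds wks kk — and concatenate.

dswkswkswkkdswkskkwkswksdswkskkdswkskk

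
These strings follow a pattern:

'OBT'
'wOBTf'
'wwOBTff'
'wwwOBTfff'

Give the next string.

wwwwOBTffff

s(k+1) = w·s(k)·f, so each term gains w as a prefix and f as a suffix.
So the next term is w·wwwOBTfff·f.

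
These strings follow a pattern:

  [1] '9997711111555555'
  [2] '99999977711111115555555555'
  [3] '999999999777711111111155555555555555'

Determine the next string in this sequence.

9999999999997777711111111111555555555555555555

Each string has the form 9^{3n} 7^{n+1} 1^{2n+3} 5^{4n+2} (n = 1, 2, …).
Setting n = 4 gives 12, 5, 11, 18 characters in each block.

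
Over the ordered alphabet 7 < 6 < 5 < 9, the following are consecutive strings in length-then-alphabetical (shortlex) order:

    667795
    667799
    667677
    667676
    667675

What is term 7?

Stepping forward 2 times from 667675: 667675 → 667679, then the target.

667667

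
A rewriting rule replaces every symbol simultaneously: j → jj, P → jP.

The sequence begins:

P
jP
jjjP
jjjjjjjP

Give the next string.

jjjjjjjjjjjjjjjP

Apply φ to jjjjjjjP symbol by symbol: j→jj, j→jj, j→jj, j→jj, j→jj, j→jj, j→jj, P→jP; joined: jj jj jj jj jj jj jj jP.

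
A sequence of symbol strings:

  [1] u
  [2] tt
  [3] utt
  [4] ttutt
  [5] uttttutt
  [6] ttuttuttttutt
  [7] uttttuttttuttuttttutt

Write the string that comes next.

ttuttuttttuttuttttuttttuttuttttutt

This is a Fibonacci-style word recurrence s(k) = s(k−2)·s(k−1): e.g. u·tt = utt.
So term 8 is ttuttuttttutt·uttttuttttuttuttttutt.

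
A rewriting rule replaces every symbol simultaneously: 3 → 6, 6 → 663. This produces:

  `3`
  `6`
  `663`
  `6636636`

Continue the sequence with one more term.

Rewriting each symbol of 6636636: 6→663, 6→663, 3→6, 6→663, 6→663, 3→6, 6→663, which concatenates to 663 663 6 663 663 6 663.

66366366636636663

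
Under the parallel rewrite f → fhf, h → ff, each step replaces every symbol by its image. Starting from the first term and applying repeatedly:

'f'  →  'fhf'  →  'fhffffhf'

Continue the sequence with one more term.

fhffffhffhffhffhffffhf

Rewriting each symbol of fhffffhf: f→fhf, h→ff, f→fhf, f→fhf, f→fhf, f→fhf, h→ff, f→fhf, which concatenates to fhf ff fhf fhf fhf fhf ff fhf.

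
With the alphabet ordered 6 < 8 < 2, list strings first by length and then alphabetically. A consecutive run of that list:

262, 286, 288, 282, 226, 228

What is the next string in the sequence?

Treat 228 as a base-3 numeral over the given alphabet and add one, carrying through any trailing 2's.

222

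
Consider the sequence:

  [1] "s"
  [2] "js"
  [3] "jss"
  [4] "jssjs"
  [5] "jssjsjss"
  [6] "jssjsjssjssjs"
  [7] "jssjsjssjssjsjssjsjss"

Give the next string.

Each term (from the third on) is the previous term followed by the one before it: term 3 = js·s = jss.
So term 8 is jssjsjssjssjsjssjsjss·jssjsjssjssjs.

jssjsjssjssjsjssjsjssjssjsjssjssjs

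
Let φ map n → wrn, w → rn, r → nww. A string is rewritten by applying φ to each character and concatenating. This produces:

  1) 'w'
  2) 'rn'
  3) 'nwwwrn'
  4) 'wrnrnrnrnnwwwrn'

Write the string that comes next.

rnnwwwrnnwwwrnnwwwrnnwwwrnwrnrnrnrnnwwwrn

φ(wrnrnrnrnnwwwrn) expands symbol-by-symbol to rn nww wrn nww wrn nww wrn nww wrn wrn rn rn rn nww wrn; joining the 15 pieces gives the next term.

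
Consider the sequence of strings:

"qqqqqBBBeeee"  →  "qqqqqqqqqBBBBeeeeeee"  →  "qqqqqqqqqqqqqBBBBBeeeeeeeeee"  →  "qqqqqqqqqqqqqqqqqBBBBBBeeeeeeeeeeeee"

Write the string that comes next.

qqqqqqqqqqqqqqqqqqqqqBBBBBBBeeeeeeeeeeeeeeee

Reading off run lengths: q runs 5, 9, 13, 17; B runs 3, 4, 5, 6; e runs 4, 7, 10, 13 — each is linear in n (n = 1, 2, …).
Setting n = 5 gives 21, 7, 16 characters in each block.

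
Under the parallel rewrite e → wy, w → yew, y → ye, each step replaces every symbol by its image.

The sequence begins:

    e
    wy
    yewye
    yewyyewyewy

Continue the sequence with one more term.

Apply φ to yewyyewyewy symbol by symbol: y→ye, e→wy, w→yew, y→ye, y→ye, e→wy, w→yew, y→ye, e→wy, w→yew, y→ye; joined: ye wy yew ye ye wy yew ye wy yew ye.

yewyyewyeyewyyewyewyyewye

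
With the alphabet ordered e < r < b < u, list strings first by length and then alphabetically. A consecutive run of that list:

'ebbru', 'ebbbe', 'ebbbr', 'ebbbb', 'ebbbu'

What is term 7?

ebbur

Advancing 2 positions from ebbbu through ebbbu → ebbue reaches term 7.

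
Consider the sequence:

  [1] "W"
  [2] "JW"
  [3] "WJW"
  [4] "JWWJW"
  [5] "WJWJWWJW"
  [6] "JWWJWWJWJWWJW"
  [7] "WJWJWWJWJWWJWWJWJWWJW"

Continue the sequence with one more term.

Each term (from the third on) is the two preceding terms concatenated in order: term 3 = W·JW = WJW.
Continuing: JWWJWWJWJWWJW · WJWJWWJWJWWJWWJWJWWJW gives term 8.

JWWJWWJWJWWJWWJWJWWJWJWWJWWJWJWWJW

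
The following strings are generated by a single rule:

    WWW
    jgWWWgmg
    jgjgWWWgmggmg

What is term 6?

jgjgjgjgjgWWWgmggmggmggmggmg

Every step adds jg to the front and gmg to the end of the previous string.
From jgjgWWWgmggmg, 3 further steps: jgjgWWWgmggmg → jgjgjgWWWgmggmggmg → jgjgjgjgWWWgmggmggmggmg → (answer).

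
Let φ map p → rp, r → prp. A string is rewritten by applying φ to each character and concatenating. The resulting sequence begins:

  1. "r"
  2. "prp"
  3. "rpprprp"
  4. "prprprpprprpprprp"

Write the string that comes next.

Applying the rule to each of the 17 symbols of prprprpprprpprprp gives the pieces rp prp rp prp rp prp rp rp prp rp prp rp rp prp rp prp rp, which concatenate to the answer.

rpprprpprprpprprprpprprpprprprpprprpprprp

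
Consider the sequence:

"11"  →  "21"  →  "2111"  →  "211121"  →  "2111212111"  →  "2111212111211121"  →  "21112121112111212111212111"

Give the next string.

211121211121112121112121112111212111211121

Each term (from the third on) is the previous term followed by the one before it: term 3 = 21·11 = 2111.
So term 8 is 21112121112111212111212111·2111212111211121.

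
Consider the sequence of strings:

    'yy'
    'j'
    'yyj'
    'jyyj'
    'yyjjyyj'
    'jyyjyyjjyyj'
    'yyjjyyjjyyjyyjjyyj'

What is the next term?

This is a Fibonacci-style word recurrence s(k) = s(k−2)·s(k−1): e.g. yy·j = yyj.
The next term joins jyyjyyjjyyj and yyjjyyjjyyjyyjjyyj.

jyyjyyjjyyjyyjjyyjjyyjyyjjyyj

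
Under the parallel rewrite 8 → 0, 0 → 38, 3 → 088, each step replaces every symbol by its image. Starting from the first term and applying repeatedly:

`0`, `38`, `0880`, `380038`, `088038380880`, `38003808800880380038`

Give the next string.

088038380880380038380038088038380880

Replace each of the 20 characters of 38003808800880380038 in place — 088 0 38 38 088 0 38 0 0 38 38 0 0 38 088 0 38 38 088 0 — and concatenate.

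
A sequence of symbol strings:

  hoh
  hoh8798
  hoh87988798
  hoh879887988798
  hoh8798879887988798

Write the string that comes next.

hoh87988798879887988798

Every step adds 8798 to the end: s(k+1) = s(k)·8798.
So the next term is hoh8798879887988798·8798.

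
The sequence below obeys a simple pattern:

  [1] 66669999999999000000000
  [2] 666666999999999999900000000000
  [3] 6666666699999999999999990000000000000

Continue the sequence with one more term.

66666666669999999999999999999000000000000000

Reading off run lengths: 6 runs 4, 6, 8; 9 runs 10, 13, 16; 0 runs 9, 11, 13 — each is linear in n, where the shown terms are n = 3, 4, 5.
At n = 6 the blocks have lengths 10, 19, 15.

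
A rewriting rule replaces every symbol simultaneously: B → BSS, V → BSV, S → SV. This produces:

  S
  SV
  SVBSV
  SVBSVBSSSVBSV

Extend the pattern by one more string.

Rewriting the 13 symbols of SVBSVBSSSVBSV one by one yields SV BSV BSS SV BSV BSS SV SV SV BSV BSS SV BSV; concatenated:

SVBSVBSSSVBSVBSSSVSVSVBSVBSSSVBSV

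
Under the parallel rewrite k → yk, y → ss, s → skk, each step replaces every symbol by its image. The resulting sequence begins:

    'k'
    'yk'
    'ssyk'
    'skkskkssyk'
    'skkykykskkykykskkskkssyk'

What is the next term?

Applying the rule to each of the 24 symbols of skkykykskkykykskkskkssyk gives the pieces skk yk yk ss yk ss yk skk yk yk ss yk ss yk skk yk yk skk yk yk skk skk ss yk, which concatenate to the answer.

skkykykssykssykskkykykssykssykskkykykskkykykskkskkssyk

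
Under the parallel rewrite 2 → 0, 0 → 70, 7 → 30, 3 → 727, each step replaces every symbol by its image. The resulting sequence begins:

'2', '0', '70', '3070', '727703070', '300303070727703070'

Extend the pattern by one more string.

Rewriting the 18 symbols of 300303070727703070 one by one yields 727 70 70 727 70 727 70 30 70 30 0 30 30 70 727 70 30 70; concatenated:

727707072770727703070300303070727703070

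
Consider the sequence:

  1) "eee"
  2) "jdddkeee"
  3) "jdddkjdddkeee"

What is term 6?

jdddkjdddkjdddkjdddkjdddkeee

Each term is the previous one with jdddk prepended.
From jdddkjdddkeee, 3 further steps: jdddkjdddkeee → jdddkjdddkjdddkeee → jdddkjdddkjdddkjdddkeee → (answer).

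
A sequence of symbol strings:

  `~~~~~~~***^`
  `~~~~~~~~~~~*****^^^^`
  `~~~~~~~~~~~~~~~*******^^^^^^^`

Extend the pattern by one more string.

~~~~~~~~~~~~~~~~~~~*********^^^^^^^^^^

The n-th term is 4n+3 ~'s then 2n+1 *'s then 3n-2 ^'s (n = 1, 2, …).
Setting n = 4 gives 19, 9, 10 characters in each block.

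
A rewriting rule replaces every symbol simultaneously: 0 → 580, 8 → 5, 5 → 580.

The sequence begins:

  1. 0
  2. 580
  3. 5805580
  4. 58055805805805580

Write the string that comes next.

φ(58055805805805580) expands symbol-by-symbol to 580 5 580 580 580 5 580 580 5 580 580 5 580 580 580 5 580; joining the 17 pieces gives the next term.

58055805805805580580558058055805805805580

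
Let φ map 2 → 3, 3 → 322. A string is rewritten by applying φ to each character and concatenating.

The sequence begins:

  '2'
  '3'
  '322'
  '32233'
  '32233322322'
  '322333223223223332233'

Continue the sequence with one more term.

Rewriting the 21 symbols of 322333223223223332233 one by one yields 322 3 3 322 322 322 3 3 322 3 3 322 3 3 322 322 322 3 3 322 322; concatenated:

3223332232232233322333223332232232233322322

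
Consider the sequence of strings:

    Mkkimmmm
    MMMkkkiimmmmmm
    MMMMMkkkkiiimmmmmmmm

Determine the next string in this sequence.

Term n consists of 2n-1 M's, followed by n+1 k's, followed by n i's, followed by 2n+2 m's (n = 1, 2, …).
For the next term, n = 4, so the run lengths are 7, 5, 4, 10.

MMMMMMMkkkkkiiiimmmmmmmmmm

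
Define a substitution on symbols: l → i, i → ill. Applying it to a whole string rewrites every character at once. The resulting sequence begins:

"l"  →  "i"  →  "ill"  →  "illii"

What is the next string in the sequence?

illiiillill

Expanding illii: i→ill, l→i, l→i, i→ill, i→ill. Concatenated: ill i i ill ill.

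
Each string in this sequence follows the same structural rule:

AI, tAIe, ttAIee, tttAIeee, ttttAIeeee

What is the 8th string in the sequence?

Every step adds t to the front and e to the end of the previous string.
From ttttAIeeee, 3 further steps: ttttAIeeee → tttttAIeeeee → ttttttAIeeeeee → (answer).

tttttttAIeeeeeee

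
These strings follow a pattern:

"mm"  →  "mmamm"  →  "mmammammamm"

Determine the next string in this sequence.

Every step duplicates the string with 'a' between the halves.
One more doubling of mmammammamm gives the answer.

mmammammammammammammamm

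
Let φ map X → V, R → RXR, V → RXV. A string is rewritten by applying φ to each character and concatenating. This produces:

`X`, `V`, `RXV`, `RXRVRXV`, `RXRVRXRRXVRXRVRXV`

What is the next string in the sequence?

Applying the rule to each of the 17 symbols of RXRVRXRRXVRXRVRXV gives the pieces RXR V RXR RXV RXR V RXR RXR V RXV RXR V RXR RXV RXR V RXV, which concatenate to the answer.

RXRVRXRRXVRXRVRXRRXRVRXVRXRVRXRRXVRXRVRXV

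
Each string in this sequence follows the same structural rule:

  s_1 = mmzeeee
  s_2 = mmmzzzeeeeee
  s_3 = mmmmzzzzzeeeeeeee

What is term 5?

mmmmmmzzzzzzzzzeeeeeeeeeeee

Reading off run lengths: m runs 2, 3, 4; z runs 1, 3, 5; e runs 4, 6, 8 — each is linear in n (n = 1, 2, …).
Setting n = 5 gives 6, 9, 12 characters in each block.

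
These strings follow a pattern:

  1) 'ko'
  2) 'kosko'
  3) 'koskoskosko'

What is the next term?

s(k+1) = s(k)·s·s(k) — each term doubles the last with 's' between the halves.
Doubling koskoskosko with 's' between the halves:

koskoskoskoskoskoskosko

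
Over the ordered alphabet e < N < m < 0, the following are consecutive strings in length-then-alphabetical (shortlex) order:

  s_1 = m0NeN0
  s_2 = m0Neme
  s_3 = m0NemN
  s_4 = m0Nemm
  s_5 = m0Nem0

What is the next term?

Treat m0Nem0 as a base-4 numeral over the given alphabet and add one, carrying through any trailing 0's.

m0Ne0e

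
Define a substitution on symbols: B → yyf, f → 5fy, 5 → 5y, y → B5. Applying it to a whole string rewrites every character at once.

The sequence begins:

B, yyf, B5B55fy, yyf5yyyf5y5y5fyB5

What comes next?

Rewriting the 17 symbols of yyf5yyyf5y5y5fyB5 one by one yields B5 B5 5fy 5y B5 B5 B5 5fy 5y B5 5y B5 5y 5fy B5 yyf 5y; concatenated:

B5B55fy5yB5B5B55fy5yB55yB55y5fyB5yyf5y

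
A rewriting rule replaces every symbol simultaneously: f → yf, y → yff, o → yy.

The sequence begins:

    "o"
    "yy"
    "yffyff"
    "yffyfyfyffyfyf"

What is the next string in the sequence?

Replace each of the 14 characters of yffyfyfyffyfyf in place — yff yf yf yff yf yff yf yff yf yf yff yf yff yf — and concatenate.

yffyfyfyffyfyffyfyffyfyfyffyfyffyf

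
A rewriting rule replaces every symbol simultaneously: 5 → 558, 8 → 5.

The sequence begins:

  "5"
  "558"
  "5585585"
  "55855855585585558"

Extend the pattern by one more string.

55855855585585558558558555855855585585585

φ(55855855585585558) expands symbol-by-symbol to 558 558 5 558 558 5 558 558 558 5 558 558 5 558 558 558 5; joining the 17 pieces gives the next term.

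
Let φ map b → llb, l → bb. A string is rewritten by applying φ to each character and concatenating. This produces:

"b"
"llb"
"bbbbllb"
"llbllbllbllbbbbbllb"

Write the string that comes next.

Applying the rule to each of the 19 symbols of llbllbllbllbbbbbllb gives the pieces bb bb llb bb bb llb bb bb llb bb bb llb llb llb llb llb bb bb llb, which concatenate to the answer.

bbbbllbbbbbllbbbbbllbbbbbllbllbllbllbllbbbbbllb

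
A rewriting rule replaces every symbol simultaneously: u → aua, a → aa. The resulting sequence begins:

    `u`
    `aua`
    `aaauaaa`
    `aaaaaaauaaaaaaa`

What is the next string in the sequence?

Rewriting the 15 symbols of aaaaaaauaaaaaaa one by one yields aa aa aa aa aa aa aa aua aa aa aa aa aa aa aa; concatenated:

aaaaaaaaaaaaaaauaaaaaaaaaaaaaaa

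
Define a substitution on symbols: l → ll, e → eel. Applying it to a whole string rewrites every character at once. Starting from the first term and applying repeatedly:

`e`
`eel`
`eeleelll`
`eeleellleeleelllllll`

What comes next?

Rewriting the 20 symbols of eeleellleeleelllllll one by one yields eel eel ll eel eel ll ll ll eel eel ll eel eel ll ll ll ll ll ll ll; concatenated:

eeleellleeleellllllleeleellleeleelllllllllllllll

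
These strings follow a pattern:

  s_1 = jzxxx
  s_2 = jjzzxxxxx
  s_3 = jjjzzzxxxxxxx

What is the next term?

Reading off run lengths: j runs 1, 2, 3; z runs 1, 2, 3; x runs 3, 5, 7 — each is linear in n (n = 1, 2, …).
For the next term, n = 4, so the run lengths are 4, 4, 9.

jjjjzzzzxxxxxxxxx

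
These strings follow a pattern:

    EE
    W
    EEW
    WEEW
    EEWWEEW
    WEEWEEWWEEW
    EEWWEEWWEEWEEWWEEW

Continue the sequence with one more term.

Each term (from the third on) is the two preceding terms concatenated in order: term 3 = EE·W = EEW.
So term 8 is WEEWEEWWEEW·EEWWEEWWEEWEEWWEEW.

WEEWEEWWEEWEEWWEEWWEEWEEWWEEW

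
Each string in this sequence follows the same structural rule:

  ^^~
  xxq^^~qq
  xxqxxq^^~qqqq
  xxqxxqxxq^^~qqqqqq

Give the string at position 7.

xxqxxqxxqxxqxxqxxq^^~qqqqqqqqqqqq

s(k+1) = xxq·s(k)·qq, so each term gains xxq as a prefix and qq as a suffix.
From xxqxxqxxq^^~qqqqqq, 3 further steps: xxqxxqxxq^^~qqqqqq → xxqxxqxxqxxq^^~qqqqqqqq → xxqxxqxxqxxqxxq^^~qqqqqqqqqq → (answer).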